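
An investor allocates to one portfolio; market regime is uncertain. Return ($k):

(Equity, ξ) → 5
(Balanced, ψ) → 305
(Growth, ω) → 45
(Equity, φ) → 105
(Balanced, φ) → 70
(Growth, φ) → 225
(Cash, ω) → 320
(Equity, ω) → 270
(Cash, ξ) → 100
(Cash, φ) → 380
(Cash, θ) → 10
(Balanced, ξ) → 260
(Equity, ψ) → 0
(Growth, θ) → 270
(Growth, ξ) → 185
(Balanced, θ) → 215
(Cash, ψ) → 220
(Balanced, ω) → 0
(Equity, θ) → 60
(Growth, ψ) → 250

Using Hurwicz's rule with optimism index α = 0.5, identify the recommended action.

Equity: 0.5·270 + 0.5·0 = 135
Growth: 0.5·270 + 0.5·45 = 157.5
Balanced: 0.5·305 + 0.5·0 = 152.5
Cash: 0.5·380 + 0.5·10 = 195
Highest Hurwicz score = 195 → Cash.

Cash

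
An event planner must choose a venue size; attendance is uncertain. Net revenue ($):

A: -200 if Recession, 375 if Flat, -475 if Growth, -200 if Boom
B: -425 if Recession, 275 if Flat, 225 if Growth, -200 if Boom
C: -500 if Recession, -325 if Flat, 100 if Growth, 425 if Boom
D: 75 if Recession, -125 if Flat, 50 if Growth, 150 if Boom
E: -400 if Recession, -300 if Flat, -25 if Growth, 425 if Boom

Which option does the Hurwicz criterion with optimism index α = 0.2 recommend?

D

A: 0.2·375 + 0.8·(-475) = -305
B: 0.2·275 + 0.8·(-425) = -285
C: 0.2·425 + 0.8·(-500) = -315
D: 0.2·150 + 0.8·(-125) = -70
E: 0.2·425 + 0.8·(-400) = -235
Highest Hurwicz score = -70 → D.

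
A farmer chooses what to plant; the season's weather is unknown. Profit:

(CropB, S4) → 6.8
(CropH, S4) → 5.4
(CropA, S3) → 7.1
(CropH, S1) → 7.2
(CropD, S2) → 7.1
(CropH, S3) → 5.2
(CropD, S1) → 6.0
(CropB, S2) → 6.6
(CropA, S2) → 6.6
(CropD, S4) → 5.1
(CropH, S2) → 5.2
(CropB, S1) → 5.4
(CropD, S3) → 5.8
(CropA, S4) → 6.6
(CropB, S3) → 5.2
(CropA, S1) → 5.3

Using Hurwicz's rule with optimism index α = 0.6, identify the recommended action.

CropH

CropA: 0.6·7.1 + 0.4·5.3 = 6.38
CropD: 0.6·7.1 + 0.4·5.1 = 6.3
CropB: 0.6·6.8 + 0.4·5.2 = 6.16
CropH: 0.6·7.2 + 0.4·5.2 = 6.4
Highest Hurwicz score = 6.4 → CropH.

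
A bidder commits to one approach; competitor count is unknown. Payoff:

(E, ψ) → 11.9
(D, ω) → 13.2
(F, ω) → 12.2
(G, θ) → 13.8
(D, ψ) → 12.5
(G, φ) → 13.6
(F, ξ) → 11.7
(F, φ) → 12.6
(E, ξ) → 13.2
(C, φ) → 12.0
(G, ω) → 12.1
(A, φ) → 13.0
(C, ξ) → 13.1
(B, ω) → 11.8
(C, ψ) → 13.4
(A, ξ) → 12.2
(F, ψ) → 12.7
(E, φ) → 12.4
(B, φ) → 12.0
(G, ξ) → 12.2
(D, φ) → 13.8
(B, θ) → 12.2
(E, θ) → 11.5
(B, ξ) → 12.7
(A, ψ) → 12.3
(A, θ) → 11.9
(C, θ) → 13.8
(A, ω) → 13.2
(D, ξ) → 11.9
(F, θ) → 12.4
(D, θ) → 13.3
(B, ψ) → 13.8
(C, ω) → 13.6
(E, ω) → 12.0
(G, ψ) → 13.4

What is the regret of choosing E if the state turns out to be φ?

Best payoff under φ is 13.8.
Regret = 13.8 − 12.4 = 1.4.

1.4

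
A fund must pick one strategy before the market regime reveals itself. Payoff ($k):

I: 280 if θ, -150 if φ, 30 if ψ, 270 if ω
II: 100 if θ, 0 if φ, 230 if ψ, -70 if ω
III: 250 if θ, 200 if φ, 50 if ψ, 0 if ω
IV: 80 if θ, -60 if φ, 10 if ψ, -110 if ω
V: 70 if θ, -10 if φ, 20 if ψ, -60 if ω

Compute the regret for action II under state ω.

Best payoff under ω is 270.
Regret = 270 − (-70) = 340.

340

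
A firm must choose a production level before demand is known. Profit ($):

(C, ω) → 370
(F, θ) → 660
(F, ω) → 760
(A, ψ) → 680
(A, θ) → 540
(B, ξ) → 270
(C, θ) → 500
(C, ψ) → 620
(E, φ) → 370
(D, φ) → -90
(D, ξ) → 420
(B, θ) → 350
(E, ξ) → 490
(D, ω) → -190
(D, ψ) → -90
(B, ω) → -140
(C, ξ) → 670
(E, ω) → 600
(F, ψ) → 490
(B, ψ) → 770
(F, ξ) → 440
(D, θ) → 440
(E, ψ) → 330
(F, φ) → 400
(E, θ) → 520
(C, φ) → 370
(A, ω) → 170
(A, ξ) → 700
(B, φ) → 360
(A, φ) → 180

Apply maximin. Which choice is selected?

Row minima: A=170, B=-140, C=370, D=-190, E=330, F=400
Best worst-case = 400 → F.

F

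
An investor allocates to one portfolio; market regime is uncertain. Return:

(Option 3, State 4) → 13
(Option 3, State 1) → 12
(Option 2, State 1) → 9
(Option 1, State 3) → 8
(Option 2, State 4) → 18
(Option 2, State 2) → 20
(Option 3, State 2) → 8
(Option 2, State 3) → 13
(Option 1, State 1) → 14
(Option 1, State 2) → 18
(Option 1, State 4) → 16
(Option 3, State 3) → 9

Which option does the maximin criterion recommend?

Option 2

Row minima: Option 1=8, Option 2=9, Option 3=8
Best worst-case = 9 → Option 2.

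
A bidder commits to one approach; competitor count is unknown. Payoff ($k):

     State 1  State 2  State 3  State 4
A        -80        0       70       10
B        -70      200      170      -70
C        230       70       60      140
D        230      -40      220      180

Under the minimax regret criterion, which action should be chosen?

C

Column bests: State 1=230, State 2=200, State 3=220, State 4=180.
A regrets: 310, 200, 150, 170 → max 310
B regrets: 300, 0, 50, 250 → max 300
C regrets: 0, 130, 160, 40 → max 160
D regrets: 0, 240, 0, 0 → max 240
Smallest max regret = 160 → C.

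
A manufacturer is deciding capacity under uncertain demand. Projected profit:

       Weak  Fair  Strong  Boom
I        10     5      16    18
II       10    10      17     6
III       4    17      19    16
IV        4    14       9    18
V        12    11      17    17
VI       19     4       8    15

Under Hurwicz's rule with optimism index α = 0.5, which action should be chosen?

I: 0.5·18 + 0.5·5 = 11.5
II: 0.5·17 + 0.5·6 = 11.5
III: 0.5·19 + 0.5·4 = 11.5
IV: 0.5·18 + 0.5·4 = 11
V: 0.5·17 + 0.5·11 = 14
VI: 0.5·19 + 0.5·4 = 11.5
Highest Hurwicz score = 14 → V.

V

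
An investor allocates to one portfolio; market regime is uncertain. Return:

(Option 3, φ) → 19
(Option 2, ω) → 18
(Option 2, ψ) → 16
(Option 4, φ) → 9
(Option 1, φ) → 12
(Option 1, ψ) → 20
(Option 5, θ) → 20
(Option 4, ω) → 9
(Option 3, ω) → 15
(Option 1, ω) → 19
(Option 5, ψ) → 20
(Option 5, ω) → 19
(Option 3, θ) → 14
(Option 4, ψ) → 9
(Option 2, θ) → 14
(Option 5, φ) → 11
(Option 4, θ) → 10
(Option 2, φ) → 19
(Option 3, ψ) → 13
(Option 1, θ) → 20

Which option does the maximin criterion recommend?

Row minima: Option 1=12, Option 2=14, Option 3=13, Option 4=9, Option 5=11
Best worst-case = 14 → Option 2.

Option 2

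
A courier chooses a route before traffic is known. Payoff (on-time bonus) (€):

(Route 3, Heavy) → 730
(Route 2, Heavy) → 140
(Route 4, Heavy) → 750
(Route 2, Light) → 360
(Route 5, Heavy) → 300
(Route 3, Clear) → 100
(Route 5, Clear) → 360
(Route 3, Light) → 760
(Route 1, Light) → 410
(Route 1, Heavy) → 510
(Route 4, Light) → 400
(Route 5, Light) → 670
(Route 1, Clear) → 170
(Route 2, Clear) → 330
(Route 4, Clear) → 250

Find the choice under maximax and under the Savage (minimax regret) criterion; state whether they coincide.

Row maxima: Route 1=510, Route 2=360, Route 3=760, Route 4=750, Route 5=670
Best best-case = 760 → Route 3.
Column bests: Clear=360, Light=760, Heavy=750.
Route 1 regrets: 190, 350, 240 → max 350
Route 2 regrets: 30, 400, 610 → max 610
Route 3 regrets: 260, 0, 20 → max 260
Route 4 regrets: 110, 360, 0 → max 360
Route 5 regrets: 0, 90, 450 → max 450
Smallest max regret = 260 → Route 3.

maximax → Route 3; minimax regret → Route 3 (agree)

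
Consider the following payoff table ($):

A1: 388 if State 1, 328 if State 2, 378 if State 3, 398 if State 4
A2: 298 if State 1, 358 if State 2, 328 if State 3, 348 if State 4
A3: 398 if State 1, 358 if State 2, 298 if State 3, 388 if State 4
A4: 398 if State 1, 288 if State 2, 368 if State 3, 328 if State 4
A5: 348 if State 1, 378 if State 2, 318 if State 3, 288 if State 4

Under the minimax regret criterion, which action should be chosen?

Column bests: State 1=398, State 2=378, State 3=378, State 4=398.
A1 regrets: 10, 50, 0, 0 → max 50
A2 regrets: 100, 20, 50, 50 → max 100
A3 regrets: 0, 20, 80, 10 → max 80
A4 regrets: 0, 90, 10, 70 → max 90
A5 regrets: 50, 0, 60, 110 → max 110
Smallest max regret = 50 → A1.

A1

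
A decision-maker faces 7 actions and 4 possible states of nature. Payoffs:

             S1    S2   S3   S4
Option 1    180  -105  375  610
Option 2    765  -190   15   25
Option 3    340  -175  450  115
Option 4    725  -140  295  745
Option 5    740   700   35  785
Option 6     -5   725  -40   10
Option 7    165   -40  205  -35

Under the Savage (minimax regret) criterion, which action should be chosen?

Column bests: S1=765, S2=725, S3=450, S4=785.
Option 1 regrets: 585, 830, 75, 175 → max 830
Option 2 regrets: 0, 915, 435, 760 → max 915
Option 3 regrets: 425, 900, 0, 670 → max 900
Option 4 regrets: 40, 865, 155, 40 → max 865
Option 5 regrets: 25, 25, 415, 0 → max 415
Option 6 regrets: 770, 0, 490, 775 → max 775
Option 7 regrets: 600, 765, 245, 820 → max 820
Smallest max regret = 415 → Option 5.

Option 5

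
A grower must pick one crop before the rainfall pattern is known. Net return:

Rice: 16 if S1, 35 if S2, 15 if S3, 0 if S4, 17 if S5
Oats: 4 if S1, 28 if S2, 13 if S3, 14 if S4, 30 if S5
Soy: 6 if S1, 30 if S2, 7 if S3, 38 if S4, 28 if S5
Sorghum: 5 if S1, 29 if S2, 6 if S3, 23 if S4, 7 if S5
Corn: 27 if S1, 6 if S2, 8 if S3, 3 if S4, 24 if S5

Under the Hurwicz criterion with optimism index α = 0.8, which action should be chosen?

Soy

Rice: 0.8·35 + 0.2·0 = 28
Oats: 0.8·30 + 0.2·4 = 24.8
Soy: 0.8·38 + 0.2·6 = 31.6
Sorghum: 0.8·29 + 0.2·5 = 24.2
Corn: 0.8·27 + 0.2·3 = 22.2
Highest Hurwicz score = 31.6 → Soy.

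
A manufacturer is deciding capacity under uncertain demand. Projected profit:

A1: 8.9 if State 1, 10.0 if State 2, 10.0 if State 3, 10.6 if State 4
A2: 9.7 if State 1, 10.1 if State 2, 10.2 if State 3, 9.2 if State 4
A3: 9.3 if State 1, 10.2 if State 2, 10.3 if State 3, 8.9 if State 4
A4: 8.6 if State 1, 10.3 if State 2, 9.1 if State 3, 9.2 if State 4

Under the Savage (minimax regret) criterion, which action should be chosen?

A1

Column bests: State 1=9.7, State 2=10.3, State 3=10.3, State 4=10.6.
A1 regrets: 0.8, 0.3, 0.3, 0.0 → max 0.8
A2 regrets: 0.0, 0.2, 0.1, 1.4 → max 1.4
A3 regrets: 0.4, 0.1, 0.0, 1.7 → max 1.7
A4 regrets: 1.1, 0.0, 1.2, 1.4 → max 1.4
Smallest max regret = 0.8 → A1.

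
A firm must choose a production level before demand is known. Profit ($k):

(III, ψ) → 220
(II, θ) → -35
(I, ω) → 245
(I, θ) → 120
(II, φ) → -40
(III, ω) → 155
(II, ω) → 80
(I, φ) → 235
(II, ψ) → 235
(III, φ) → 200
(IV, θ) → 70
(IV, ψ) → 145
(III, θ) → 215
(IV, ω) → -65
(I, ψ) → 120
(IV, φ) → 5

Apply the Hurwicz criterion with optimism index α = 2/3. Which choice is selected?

I

I: 2/3·245 + 1/3·120 = 610/3
II: 2/3·235 + 1/3·(-40) = 430/3
III: 2/3·220 + 1/3·155 = 595/3
IV: 2/3·145 + 1/3·(-65) = 75
Highest Hurwicz score = 610/3 → I.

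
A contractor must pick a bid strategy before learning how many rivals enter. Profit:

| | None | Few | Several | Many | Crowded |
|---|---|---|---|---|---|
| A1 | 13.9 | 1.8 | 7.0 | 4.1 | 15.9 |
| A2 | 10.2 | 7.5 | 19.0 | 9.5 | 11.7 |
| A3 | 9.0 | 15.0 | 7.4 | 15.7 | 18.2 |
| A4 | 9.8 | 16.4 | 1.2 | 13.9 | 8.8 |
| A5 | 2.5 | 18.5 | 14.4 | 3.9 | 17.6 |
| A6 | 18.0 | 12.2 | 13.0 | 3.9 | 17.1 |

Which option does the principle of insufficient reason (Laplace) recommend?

Row averages: A1=8.54, A2=11.58, A3=13.06, A4=10.02, A5=11.38, A6=12.84
Highest average = 13.06 → A3.

A3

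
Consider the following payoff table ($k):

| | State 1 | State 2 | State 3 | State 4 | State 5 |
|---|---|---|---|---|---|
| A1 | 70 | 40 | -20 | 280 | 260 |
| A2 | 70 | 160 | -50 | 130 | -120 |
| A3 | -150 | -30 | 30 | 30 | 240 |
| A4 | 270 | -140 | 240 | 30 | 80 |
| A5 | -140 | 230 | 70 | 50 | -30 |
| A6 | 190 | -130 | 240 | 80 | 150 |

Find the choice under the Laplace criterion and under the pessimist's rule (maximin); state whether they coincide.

laplace → A1; maximin → A1 (agree)

Row averages: A1=126, A2=38, A3=24, A4=96, A5=36, A6=106
Highest average = 126 → A1.
Row minima: A1=-20, A2=-120, A3=-150, A4=-140, A5=-140, A6=-130
Best worst-case = -20 → A1.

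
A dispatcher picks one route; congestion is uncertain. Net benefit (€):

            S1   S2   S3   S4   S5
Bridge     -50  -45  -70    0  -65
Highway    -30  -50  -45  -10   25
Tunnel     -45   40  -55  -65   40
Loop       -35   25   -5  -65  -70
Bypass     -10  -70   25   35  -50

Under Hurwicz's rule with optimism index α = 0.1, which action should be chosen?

Highway

Bridge: 0.1·0 + 0.9·(-70) = -63
Highway: 0.1·25 + 0.9·(-50) = -42.5
Tunnel: 0.1·40 + 0.9·(-65) = -54.5
Loop: 0.1·25 + 0.9·(-70) = -60.5
Bypass: 0.1·35 + 0.9·(-70) = -59.5
Highest Hurwicz score = -42.5 → Highway.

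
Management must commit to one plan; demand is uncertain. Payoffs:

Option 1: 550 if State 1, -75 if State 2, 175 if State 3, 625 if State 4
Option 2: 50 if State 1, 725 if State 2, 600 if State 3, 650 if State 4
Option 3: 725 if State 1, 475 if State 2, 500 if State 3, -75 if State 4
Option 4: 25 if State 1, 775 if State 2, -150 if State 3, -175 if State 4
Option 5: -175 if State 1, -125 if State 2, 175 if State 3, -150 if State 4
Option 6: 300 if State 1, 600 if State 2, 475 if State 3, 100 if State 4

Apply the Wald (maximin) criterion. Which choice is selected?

Option 6

Row minima: Option 1=-75, Option 2=50, Option 3=-75, Option 4=-175, Option 5=-175, Option 6=100
Best worst-case = 100 → Option 6.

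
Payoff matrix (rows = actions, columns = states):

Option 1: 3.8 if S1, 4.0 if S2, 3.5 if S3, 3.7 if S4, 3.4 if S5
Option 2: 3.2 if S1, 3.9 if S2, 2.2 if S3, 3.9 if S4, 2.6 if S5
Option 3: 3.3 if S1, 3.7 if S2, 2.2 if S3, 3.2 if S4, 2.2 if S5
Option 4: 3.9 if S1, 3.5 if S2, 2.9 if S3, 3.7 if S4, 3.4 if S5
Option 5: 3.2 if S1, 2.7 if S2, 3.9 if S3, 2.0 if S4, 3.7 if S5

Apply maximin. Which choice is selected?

Row minima: Option 1=3.4, Option 2=2.2, Option 3=2.2, Option 4=2.9, Option 5=2.0
Best worst-case = 3.4 → Option 1.

Option 1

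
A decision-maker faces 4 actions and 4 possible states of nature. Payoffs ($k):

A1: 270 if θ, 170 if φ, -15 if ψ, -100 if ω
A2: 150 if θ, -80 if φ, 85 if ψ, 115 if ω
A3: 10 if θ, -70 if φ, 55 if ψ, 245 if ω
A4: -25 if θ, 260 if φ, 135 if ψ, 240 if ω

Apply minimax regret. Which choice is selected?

Column bests: θ=270, φ=260, ψ=135, ω=245.
A1 regrets: 0, 90, 150, 345 → max 345
A2 regrets: 120, 340, 50, 130 → max 340
A3 regrets: 260, 330, 80, 0 → max 330
A4 regrets: 295, 0, 0, 5 → max 295
Smallest max regret = 295 → A4.

A4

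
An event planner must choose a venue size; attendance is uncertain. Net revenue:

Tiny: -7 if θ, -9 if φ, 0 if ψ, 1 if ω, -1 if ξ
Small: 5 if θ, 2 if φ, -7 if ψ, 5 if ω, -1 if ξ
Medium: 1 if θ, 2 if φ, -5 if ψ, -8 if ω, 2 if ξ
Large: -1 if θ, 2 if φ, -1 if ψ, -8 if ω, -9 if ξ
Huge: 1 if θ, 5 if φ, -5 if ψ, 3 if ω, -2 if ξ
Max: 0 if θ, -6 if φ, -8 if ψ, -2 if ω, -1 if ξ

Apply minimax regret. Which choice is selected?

Huge

Column bests: θ=5, φ=5, ψ=0, ω=5, ξ=2.
Tiny regrets: 12, 14, 0, 4, 3 → max 14
Small regrets: 0, 3, 7, 0, 3 → max 7
Medium regrets: 4, 3, 5, 13, 0 → max 13
Large regrets: 6, 3, 1, 13, 11 → max 13
Huge regrets: 4, 0, 5, 2, 4 → max 5
Max regrets: 5, 11, 8, 7, 3 → max 11
Smallest max regret = 5 → Huge.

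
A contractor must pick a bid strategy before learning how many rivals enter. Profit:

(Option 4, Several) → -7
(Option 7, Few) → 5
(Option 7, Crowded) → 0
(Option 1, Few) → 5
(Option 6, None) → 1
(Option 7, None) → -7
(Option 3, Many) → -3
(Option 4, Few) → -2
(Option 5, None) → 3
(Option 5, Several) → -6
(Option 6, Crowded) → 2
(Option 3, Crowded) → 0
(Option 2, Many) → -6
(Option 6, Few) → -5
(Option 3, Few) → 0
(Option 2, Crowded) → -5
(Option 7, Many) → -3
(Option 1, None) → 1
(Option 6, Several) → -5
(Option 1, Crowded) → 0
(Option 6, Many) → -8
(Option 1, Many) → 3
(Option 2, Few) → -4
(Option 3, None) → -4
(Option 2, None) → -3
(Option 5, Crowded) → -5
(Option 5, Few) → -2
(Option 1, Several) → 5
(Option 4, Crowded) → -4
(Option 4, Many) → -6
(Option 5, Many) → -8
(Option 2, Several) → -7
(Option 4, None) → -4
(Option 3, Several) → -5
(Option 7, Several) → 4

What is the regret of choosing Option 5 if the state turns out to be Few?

7

Best payoff under Few is 5.
Regret = 5 − (-2) = 7.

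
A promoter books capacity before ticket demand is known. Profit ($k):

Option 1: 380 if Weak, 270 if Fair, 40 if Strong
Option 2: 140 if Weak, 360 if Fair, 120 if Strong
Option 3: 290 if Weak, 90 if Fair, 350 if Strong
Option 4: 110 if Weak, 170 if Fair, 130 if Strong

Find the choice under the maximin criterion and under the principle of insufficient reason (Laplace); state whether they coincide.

Row minima: Option 1=40, Option 2=120, Option 3=90, Option 4=110
Best worst-case = 120 → Option 2.
Row averages: Option 1=230, Option 2=620/3, Option 3=730/3, Option 4=410/3
Highest average = 730/3 → Option 3.

maximin → Option 2; laplace → Option 3 (disagree)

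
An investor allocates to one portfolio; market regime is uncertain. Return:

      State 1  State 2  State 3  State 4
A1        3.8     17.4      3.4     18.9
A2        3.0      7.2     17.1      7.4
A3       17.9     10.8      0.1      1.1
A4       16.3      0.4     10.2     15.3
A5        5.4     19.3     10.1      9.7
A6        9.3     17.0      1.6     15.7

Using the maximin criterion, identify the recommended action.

Row minima: A1=3.4, A2=3.0, A3=0.1, A4=0.4, A5=5.4, A6=1.6
Best worst-case = 5.4 → A5.

A5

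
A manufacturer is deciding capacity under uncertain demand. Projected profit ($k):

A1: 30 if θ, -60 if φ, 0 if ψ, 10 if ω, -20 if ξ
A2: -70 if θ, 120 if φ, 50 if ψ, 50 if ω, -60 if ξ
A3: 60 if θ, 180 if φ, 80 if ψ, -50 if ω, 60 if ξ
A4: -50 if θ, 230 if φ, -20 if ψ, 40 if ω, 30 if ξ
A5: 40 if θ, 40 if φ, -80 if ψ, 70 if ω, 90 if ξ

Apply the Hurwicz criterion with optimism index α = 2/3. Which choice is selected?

A1: 2/3·30 + 1/3·(-60) = 0
A2: 2/3·120 + 1/3·(-70) = 170/3
A3: 2/3·180 + 1/3·(-50) = 310/3
A4: 2/3·230 + 1/3·(-50) = 410/3
A5: 2/3·90 + 1/3·(-80) = 100/3
Highest Hurwicz score = 410/3 → A4.

A4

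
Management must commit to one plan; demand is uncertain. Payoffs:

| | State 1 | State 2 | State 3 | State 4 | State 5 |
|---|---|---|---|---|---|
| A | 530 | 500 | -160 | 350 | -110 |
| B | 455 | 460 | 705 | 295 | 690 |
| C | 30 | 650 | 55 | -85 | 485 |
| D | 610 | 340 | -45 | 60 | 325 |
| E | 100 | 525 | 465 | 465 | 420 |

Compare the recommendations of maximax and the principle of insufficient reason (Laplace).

maximax → B; laplace → B (agree)

Row maxima: A=530, B=705, C=650, D=610, E=525
Best best-case = 705 → B.
Row averages: A=222, B=521, C=227, D=258, E=395
Highest average = 521 → B.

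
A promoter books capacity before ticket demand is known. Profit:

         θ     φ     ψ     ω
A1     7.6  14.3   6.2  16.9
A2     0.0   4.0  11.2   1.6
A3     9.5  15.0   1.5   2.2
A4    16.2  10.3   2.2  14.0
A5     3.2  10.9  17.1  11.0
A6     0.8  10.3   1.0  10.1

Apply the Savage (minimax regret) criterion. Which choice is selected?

Column bests: θ=16.2, φ=15.0, ψ=17.1, ω=16.9.
A1 regrets: 8.6, 0.7, 10.9, 0.0 → max 10.9
A2 regrets: 16.2, 11.0, 5.9, 15.3 → max 16.2
A3 regrets: 6.7, 0.0, 15.6, 14.7 → max 15.6
A4 regrets: 0.0, 4.7, 14.9, 2.9 → max 14.9
A5 regrets: 13.0, 4.1, 0.0, 5.9 → max 13.0
A6 regrets: 15.4, 4.7, 16.1, 6.8 → max 16.1
Smallest max regret = 10.9 → A1.

A1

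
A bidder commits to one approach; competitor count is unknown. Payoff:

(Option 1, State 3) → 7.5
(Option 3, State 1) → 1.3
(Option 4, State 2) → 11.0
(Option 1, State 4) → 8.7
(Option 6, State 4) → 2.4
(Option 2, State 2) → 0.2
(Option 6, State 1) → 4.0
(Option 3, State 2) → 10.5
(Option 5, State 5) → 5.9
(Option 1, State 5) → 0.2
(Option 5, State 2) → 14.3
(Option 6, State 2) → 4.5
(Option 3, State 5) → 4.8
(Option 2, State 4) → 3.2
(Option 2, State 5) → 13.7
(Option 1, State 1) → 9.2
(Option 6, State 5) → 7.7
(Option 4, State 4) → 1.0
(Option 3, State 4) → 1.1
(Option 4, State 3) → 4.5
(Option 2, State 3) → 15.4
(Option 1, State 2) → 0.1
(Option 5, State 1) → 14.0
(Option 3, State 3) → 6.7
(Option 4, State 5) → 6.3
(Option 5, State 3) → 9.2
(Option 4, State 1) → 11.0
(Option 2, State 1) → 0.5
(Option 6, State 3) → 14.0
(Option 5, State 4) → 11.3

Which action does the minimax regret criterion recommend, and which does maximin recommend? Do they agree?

Column bests: State 1=14.0, State 2=14.3, State 3=15.4, State 4=11.3, State 5=13.7.
Option 1 regrets: 4.8, 14.2, 7.9, 2.6, 13.5 → max 14.2
Option 2 regrets: 13.5, 14.1, 0.0, 8.1, 0.0 → max 14.1
Option 3 regrets: 12.7, 3.8, 8.7, 10.2, 8.9 → max 12.7
Option 4 regrets: 3.0, 3.3, 10.9, 10.3, 7.4 → max 10.9
Option 5 regrets: 0.0, 0.0, 6.2, 0.0, 7.8 → max 7.8
Option 6 regrets: 10.0, 9.8, 1.4, 8.9, 6.0 → max 10.0
Smallest max regret = 7.8 → Option 5.
Row minima: Option 1=0.1, Option 2=0.2, Option 3=1.1, Option 4=1.0, Option 5=5.9, Option 6=2.4
Best worst-case = 5.9 → Option 5.

minimax regret → Option 5; maximin → Option 5 (agree)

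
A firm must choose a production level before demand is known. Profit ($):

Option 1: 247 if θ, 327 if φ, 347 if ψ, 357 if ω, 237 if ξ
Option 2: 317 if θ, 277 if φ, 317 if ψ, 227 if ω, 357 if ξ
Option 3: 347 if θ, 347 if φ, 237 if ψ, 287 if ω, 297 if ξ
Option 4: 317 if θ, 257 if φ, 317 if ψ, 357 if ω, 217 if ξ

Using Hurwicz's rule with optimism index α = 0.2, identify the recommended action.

Option 1

Option 1: 0.2·357 + 0.8·237 = 261
Option 2: 0.2·357 + 0.8·227 = 253
Option 3: 0.2·347 + 0.8·237 = 259
Option 4: 0.2·357 + 0.8·217 = 245
Highest Hurwicz score = 261 → Option 1.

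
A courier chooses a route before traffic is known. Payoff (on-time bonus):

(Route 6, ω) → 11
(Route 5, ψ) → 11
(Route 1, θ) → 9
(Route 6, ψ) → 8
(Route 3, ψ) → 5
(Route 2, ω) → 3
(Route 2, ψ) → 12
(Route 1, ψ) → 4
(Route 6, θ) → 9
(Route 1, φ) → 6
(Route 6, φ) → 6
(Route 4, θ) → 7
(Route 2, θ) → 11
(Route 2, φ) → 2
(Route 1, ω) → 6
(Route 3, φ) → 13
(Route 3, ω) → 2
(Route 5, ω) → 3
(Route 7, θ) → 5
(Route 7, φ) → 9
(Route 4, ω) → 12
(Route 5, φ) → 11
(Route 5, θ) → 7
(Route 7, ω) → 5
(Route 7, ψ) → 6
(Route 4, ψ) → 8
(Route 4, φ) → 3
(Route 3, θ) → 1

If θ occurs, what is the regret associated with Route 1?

2

Best payoff under θ is 11.
Regret = 11 − 9 = 2.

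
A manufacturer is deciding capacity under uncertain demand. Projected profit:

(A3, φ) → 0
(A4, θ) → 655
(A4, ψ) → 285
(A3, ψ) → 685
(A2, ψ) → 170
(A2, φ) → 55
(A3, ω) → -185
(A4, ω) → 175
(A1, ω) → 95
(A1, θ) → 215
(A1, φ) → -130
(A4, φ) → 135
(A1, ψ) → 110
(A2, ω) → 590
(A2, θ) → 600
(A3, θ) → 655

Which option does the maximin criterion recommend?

A4

Row minima: A1=-130, A2=55, A3=-185, A4=135
Best worst-case = 135 → A4.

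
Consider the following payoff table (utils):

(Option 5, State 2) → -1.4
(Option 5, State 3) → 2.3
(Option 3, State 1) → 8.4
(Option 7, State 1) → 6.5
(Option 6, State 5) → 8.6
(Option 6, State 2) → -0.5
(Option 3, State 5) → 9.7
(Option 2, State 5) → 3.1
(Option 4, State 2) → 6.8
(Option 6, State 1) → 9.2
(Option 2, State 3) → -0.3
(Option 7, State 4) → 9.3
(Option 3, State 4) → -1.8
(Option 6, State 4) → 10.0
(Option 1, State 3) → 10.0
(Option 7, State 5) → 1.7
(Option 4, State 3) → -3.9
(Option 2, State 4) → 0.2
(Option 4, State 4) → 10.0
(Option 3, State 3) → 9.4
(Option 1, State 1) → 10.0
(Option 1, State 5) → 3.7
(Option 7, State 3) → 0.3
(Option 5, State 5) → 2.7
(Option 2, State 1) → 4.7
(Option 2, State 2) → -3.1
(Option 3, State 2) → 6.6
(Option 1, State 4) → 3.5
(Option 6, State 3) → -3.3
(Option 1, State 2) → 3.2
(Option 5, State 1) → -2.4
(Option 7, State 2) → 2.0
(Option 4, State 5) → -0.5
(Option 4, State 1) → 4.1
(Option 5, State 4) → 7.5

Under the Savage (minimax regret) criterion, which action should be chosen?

Column bests: State 1=10.0, State 2=6.8, State 3=10.0, State 4=10.0, State 5=9.7.
Option 1 regrets: 0.0, 3.6, 0.0, 6.5, 6.0 → max 6.5
Option 2 regrets: 5.3, 9.9, 10.3, 9.8, 6.6 → max 10.3
Option 3 regrets: 1.6, 0.2, 0.6, 11.8, 0.0 → max 11.8
Option 4 regrets: 5.9, 0.0, 13.9, 0.0, 10.2 → max 13.9
Option 5 regrets: 12.4, 8.2, 7.7, 2.5, 7.0 → max 12.4
Option 6 regrets: 0.8, 7.3, 13.3, 0.0, 1.1 → max 13.3
Option 7 regrets: 3.5, 4.8, 9.7, 0.7, 8.0 → max 9.7
Smallest max regret = 6.5 → Option 1.

Option 1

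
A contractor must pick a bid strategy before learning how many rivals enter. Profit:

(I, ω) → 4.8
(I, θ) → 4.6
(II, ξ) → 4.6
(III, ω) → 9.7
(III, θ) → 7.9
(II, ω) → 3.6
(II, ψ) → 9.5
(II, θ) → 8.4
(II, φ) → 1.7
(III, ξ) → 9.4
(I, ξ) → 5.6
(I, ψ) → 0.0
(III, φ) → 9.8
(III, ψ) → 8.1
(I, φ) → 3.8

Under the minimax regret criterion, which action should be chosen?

III

Column bests: θ=8.4, φ=9.8, ψ=9.5, ω=9.7, ξ=9.4.
I regrets: 3.8, 6.0, 9.5, 4.9, 3.8 → max 9.5
II regrets: 0.0, 8.1, 0.0, 6.1, 4.8 → max 8.1
III regrets: 0.5, 0.0, 1.4, 0.0, 0.0 → max 1.4
Smallest max regret = 1.4 → III.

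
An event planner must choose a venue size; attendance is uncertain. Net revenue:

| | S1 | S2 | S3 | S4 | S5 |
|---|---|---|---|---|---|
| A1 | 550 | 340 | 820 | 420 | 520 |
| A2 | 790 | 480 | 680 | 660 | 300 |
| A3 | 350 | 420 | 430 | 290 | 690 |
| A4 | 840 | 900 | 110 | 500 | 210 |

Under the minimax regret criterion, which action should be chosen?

A2

Column bests: S1=840, S2=900, S3=820, S4=660, S5=690.
A1 regrets: 290, 560, 0, 240, 170 → max 560
A2 regrets: 50, 420, 140, 0, 390 → max 420
A3 regrets: 490, 480, 390, 370, 0 → max 490
A4 regrets: 0, 0, 710, 160, 480 → max 710
Smallest max regret = 420 → A2.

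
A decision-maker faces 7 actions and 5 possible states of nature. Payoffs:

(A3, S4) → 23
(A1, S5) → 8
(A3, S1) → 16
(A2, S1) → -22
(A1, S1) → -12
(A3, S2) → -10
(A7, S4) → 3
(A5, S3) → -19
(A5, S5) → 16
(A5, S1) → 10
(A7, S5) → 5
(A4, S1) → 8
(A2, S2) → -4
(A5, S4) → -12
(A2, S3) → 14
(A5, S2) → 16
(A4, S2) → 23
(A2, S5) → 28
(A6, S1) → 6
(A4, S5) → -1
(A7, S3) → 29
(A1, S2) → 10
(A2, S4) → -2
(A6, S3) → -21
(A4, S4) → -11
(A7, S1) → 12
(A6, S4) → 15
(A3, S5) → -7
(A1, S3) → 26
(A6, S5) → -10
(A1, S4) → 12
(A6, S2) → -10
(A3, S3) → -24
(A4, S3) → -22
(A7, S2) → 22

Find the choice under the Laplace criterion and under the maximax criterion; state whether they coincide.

laplace → A7; maximax → A7 (agree)

Row averages: A1=8.8, A2=2.8, A3=-0.4, A4=-0.6, A5=2.2, A6=-4, A7=14.2
Highest average = 14.2 → A7.
Row maxima: A1=26, A2=28, A3=23, A4=23, A5=16, A6=15, A7=29
Best best-case = 29 → A7.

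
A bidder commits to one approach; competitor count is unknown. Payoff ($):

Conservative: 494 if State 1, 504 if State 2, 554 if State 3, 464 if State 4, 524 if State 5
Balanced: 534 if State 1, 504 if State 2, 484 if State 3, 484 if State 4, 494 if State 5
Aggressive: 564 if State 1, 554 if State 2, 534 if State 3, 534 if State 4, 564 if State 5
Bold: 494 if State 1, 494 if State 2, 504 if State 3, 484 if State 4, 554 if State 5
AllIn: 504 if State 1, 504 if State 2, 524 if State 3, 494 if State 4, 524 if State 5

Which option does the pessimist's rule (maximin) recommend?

Row minima: Conservative=464, Balanced=484, Aggressive=534, Bold=484, AllIn=494
Best worst-case = 534 → Aggressive.

Aggressive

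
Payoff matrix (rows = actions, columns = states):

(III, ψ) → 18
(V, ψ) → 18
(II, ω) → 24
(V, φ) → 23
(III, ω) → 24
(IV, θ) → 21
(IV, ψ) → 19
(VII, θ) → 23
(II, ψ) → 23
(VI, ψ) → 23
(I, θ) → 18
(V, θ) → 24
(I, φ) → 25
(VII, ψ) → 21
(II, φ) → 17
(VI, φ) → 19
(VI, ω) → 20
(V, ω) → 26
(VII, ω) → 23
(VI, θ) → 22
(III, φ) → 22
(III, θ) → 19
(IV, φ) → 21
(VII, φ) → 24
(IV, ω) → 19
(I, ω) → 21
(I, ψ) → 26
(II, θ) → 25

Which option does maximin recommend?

VII

Row minima: I=18, II=17, III=18, IV=19, V=18, VI=19, VII=21
Best worst-case = 21 → VII.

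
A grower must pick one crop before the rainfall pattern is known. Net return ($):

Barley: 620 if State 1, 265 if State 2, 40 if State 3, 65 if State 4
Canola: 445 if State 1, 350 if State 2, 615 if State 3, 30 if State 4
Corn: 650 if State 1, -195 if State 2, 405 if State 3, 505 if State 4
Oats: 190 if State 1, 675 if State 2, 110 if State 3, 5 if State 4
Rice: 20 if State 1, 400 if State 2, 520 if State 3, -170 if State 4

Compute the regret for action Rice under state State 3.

95

Best payoff under State 3 is 615.
Regret = 615 − 520 = 95.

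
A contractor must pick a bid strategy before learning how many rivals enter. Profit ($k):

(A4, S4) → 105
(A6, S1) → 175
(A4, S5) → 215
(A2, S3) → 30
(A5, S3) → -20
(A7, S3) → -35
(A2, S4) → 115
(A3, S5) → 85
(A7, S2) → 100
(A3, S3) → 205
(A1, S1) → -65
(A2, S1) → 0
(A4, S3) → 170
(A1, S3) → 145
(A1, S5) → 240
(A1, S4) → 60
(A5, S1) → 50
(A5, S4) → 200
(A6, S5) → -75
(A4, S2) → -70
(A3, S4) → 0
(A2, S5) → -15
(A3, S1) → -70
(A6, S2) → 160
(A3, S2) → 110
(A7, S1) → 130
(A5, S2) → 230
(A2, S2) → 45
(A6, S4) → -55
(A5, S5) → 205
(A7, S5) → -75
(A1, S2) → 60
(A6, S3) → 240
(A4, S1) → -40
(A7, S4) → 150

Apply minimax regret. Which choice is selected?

A1

Column bests: S1=175, S2=230, S3=240, S4=200, S5=240.
A1 regrets: 240, 170, 95, 140, 0 → max 240
A2 regrets: 175, 185, 210, 85, 255 → max 255
A3 regrets: 245, 120, 35, 200, 155 → max 245
A4 regrets: 215, 300, 70, 95, 25 → max 300
A5 regrets: 125, 0, 260, 0, 35 → max 260
A6 regrets: 0, 70, 0, 255, 315 → max 315
A7 regrets: 45, 130, 275, 50, 315 → max 315
Smallest max regret = 240 → A1.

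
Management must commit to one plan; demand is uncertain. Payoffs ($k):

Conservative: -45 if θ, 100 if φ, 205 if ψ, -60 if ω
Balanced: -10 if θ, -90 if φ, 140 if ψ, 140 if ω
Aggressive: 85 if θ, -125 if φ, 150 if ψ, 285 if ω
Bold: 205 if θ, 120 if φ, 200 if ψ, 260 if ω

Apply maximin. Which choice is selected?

Row minima: Conservative=-60, Balanced=-90, Aggressive=-125, Bold=120
Best worst-case = 120 → Bold.

Bold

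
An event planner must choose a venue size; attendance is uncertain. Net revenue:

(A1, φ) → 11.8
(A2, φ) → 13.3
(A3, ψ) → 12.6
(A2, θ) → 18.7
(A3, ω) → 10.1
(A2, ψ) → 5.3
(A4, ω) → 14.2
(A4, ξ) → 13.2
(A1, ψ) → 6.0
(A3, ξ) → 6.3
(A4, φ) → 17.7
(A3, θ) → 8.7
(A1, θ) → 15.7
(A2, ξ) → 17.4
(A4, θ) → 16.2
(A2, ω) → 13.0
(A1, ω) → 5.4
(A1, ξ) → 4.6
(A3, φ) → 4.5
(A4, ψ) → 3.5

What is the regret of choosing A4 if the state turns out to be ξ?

Best payoff under ξ is 17.4.
Regret = 17.4 − 13.2 = 4.2.

4.2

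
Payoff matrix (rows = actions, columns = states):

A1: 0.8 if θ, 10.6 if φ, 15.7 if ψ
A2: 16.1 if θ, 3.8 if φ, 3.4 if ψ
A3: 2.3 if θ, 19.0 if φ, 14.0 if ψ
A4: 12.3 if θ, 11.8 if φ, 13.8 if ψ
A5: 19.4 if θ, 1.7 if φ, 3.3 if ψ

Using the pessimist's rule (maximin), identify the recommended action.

Row minima: A1=0.8, A2=3.4, A3=2.3, A4=11.8, A5=1.7
Best worst-case = 11.8 → A4.

A4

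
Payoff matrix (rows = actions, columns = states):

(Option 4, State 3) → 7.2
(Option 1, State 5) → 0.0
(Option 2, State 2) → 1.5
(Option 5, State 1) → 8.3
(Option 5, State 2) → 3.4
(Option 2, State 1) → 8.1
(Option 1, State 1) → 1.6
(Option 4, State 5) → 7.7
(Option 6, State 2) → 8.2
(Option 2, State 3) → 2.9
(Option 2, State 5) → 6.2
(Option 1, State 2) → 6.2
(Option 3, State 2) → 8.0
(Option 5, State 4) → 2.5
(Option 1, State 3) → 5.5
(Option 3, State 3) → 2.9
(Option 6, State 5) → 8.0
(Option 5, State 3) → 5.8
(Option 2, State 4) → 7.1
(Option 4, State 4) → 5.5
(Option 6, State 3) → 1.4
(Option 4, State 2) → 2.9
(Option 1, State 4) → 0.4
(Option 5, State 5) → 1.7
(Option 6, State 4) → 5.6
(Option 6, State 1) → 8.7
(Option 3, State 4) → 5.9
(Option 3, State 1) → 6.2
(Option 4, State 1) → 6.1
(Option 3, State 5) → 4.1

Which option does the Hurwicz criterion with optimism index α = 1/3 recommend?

Option 3

Option 1: 1/3·6.2 + 2/3·0.0 = 31/15
Option 2: 1/3·8.1 + 2/3·1.5 = 3.7
Option 3: 1/3·8.0 + 2/3·2.9 = 4.6
Option 4: 1/3·7.7 + 2/3·2.9 = 4.5
Option 5: 1/3·8.3 + 2/3·1.7 = 3.9
Option 6: 1/3·8.7 + 2/3·1.4 = 23/6
Highest Hurwicz score = 4.6 → Option 3.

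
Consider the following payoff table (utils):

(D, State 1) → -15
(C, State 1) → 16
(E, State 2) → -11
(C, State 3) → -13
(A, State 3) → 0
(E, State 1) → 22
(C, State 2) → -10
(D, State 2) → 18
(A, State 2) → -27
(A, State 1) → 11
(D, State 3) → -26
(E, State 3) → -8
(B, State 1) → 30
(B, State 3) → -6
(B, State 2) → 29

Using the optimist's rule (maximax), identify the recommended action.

Row maxima: A=11, B=30, C=16, D=18, E=22
Best best-case = 30 → B.

B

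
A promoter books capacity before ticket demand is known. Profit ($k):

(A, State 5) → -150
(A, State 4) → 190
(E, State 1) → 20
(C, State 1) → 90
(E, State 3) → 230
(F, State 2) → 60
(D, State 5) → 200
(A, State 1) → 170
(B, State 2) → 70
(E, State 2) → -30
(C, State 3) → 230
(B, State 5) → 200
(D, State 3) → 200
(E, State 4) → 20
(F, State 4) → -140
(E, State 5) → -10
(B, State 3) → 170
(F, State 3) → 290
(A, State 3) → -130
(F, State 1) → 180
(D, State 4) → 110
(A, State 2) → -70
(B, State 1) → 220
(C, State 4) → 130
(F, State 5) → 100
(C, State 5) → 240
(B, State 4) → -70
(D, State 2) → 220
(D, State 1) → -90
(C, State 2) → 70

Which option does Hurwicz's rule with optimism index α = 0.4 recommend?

C

A: 0.4·190 + 0.6·(-150) = -14
B: 0.4·220 + 0.6·(-70) = 46
C: 0.4·240 + 0.6·70 = 138
D: 0.4·220 + 0.6·(-90) = 34
E: 0.4·230 + 0.6·(-30) = 74
F: 0.4·290 + 0.6·(-140) = 32
Highest Hurwicz score = 138 → C.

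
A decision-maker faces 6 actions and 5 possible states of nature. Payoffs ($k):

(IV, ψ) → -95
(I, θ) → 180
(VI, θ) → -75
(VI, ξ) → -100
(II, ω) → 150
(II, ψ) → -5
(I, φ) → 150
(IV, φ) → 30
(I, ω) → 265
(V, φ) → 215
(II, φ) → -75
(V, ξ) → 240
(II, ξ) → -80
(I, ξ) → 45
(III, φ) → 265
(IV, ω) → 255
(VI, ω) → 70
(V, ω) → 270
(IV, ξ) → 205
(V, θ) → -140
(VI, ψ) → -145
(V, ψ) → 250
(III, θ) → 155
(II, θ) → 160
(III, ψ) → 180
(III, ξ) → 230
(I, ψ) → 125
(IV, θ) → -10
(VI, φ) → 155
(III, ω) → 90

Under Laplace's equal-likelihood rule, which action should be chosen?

Row averages: I=153, II=30, III=184, IV=77, V=167, VI=-19
Highest average = 184 → III.

III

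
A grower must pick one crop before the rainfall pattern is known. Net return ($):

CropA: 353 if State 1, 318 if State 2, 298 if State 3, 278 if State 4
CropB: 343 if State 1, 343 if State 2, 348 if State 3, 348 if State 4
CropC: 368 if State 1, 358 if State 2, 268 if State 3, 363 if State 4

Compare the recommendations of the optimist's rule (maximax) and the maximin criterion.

Row maxima: CropA=353, CropB=348, CropC=368
Best best-case = 368 → CropC.
Row minima: CropA=278, CropB=343, CropC=268
Best worst-case = 343 → CropB.

maximax → CropC; maximin → CropB (disagree)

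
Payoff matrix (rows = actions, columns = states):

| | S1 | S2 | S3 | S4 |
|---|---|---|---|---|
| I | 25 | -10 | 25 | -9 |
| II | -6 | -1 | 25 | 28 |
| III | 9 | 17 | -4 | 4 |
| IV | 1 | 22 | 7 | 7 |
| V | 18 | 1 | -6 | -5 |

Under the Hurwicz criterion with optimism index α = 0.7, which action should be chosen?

I: 0.7·25 + 0.3·(-10) = 14.5
II: 0.7·28 + 0.3·(-6) = 17.8
III: 0.7·17 + 0.3·(-4) = 10.7
IV: 0.7·22 + 0.3·1 = 15.7
V: 0.7·18 + 0.3·(-6) = 10.8
Highest Hurwicz score = 17.8 → II.

II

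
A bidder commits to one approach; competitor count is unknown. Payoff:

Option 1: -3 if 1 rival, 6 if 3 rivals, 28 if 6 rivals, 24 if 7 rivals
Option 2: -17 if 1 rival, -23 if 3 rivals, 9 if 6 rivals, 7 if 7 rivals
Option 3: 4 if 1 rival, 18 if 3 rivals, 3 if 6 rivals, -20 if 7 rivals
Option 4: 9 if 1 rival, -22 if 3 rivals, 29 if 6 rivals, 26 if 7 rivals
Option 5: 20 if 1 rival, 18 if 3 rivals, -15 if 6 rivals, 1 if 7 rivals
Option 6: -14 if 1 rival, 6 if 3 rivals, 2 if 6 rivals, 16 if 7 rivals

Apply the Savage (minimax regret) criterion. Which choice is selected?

Option 1

Column bests: 1 rival=20, 3 rivals=18, 6 rivals=29, 7 rivals=26.
Option 1 regrets: 23, 12, 1, 2 → max 23
Option 2 regrets: 37, 41, 20, 19 → max 41
Option 3 regrets: 16, 0, 26, 46 → max 46
Option 4 regrets: 11, 40, 0, 0 → max 40
Option 5 regrets: 0, 0, 44, 25 → max 44
Option 6 regrets: 34, 12, 27, 10 → max 34
Smallest max regret = 23 → Option 1.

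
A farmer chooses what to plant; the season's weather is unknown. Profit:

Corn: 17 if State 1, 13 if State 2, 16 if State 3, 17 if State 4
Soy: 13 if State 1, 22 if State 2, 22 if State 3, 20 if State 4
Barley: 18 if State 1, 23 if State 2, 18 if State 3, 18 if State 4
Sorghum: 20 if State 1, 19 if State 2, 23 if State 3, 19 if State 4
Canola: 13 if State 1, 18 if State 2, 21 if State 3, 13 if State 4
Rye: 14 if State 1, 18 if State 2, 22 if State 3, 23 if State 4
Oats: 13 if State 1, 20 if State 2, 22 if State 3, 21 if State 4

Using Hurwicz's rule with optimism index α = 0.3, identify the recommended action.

Sorghum

Corn: 0.3·17 + 0.7·13 = 14.2
Soy: 0.3·22 + 0.7·13 = 15.7
Barley: 0.3·23 + 0.7·18 = 19.5
Sorghum: 0.3·23 + 0.7·19 = 20.2
Canola: 0.3·21 + 0.7·13 = 15.4
Rye: 0.3·23 + 0.7·14 = 16.7
Oats: 0.3·22 + 0.7·13 = 15.7
Highest Hurwicz score = 20.2 → Sorghum.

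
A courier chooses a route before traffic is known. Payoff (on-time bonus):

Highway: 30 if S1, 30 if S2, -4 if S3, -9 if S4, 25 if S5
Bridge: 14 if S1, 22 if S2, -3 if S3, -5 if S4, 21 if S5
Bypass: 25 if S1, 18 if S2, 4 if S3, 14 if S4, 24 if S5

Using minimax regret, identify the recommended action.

Bypass

Column bests: S1=30, S2=30, S3=4, S4=14, S5=25.
Highway regrets: 0, 0, 8, 23, 0 → max 23
Bridge regrets: 16, 8, 7, 19, 4 → max 19
Bypass regrets: 5, 12, 0, 0, 1 → max 12
Smallest max regret = 12 → Bypass.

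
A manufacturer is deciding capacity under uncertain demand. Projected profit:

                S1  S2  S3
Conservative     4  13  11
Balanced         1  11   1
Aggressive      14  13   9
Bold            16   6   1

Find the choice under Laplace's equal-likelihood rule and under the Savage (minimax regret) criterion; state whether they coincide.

laplace → Aggressive; minimax regret → Aggressive (agree)

Row averages: Conservative=28/3, Balanced=13/3, Aggressive=12, Bold=23/3
Highest average = 12 → Aggressive.
Column bests: S1=16, S2=13, S3=11.
Conservative regrets: 12, 0, 0 → max 12
Balanced regrets: 15, 2, 10 → max 15
Aggressive regrets: 2, 0, 2 → max 2
Bold regrets: 0, 7, 10 → max 10
Smallest max regret = 2 → Aggressive.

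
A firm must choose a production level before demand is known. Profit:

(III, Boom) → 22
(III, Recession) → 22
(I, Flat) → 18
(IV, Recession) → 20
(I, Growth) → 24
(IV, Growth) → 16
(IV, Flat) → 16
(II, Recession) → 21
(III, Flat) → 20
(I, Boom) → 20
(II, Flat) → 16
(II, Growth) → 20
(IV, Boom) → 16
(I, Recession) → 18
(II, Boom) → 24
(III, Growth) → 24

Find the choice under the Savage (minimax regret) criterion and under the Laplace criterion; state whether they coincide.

minimax regret → III; laplace → III (agree)

Column bests: Recession=22, Flat=20, Growth=24, Boom=24.
I regrets: 4, 2, 0, 4 → max 4
II regrets: 1, 4, 4, 0 → max 4
III regrets: 0, 0, 0, 2 → max 2
IV regrets: 2, 4, 8, 8 → max 8
Smallest max regret = 2 → III.
Row averages: I=20, II=20.25, III=22, IV=17
Highest average = 22 → III.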